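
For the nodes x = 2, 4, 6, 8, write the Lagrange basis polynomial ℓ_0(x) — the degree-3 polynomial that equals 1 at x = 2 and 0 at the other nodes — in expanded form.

ℓ_0(x) = -(1/48)x^3 + (3/8)x^2 - (13/6)x + 4

ℓ_0(x) = (x - 4)(x - 6)(x - 8) / [(-2)·(-4)·(-6)]
       = (x^3 - 18x^2 + 104x - 192) / (-48)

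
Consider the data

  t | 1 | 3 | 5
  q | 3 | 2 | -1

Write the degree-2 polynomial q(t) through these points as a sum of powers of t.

q(t) = -(1/4)t^2 + (1/2)t + 11/4

Build the Lagrange basis polynomials:
L_0(t) = (t - 3)(t - 5) / [8] = (1/8)t^2 - t + 15/8
L_1(t) = (t - 1)(t - 5) / [-4] = -(1/4)t^2 + (3/2)t - 5/4
L_2(t) = (t - 1)(t - 3) / [8] = (1/8)t^2 - (1/2)t + 3/8
q(t) = 3·L_0 + 2·L_1 + (-1)·L_2
  3·L_0(t) = (3/8)t^2 - 3t + 45/8
  2·L_1(t) = -(1/2)t^2 + 3t - 5/2
  (-1)·L_2(t) = -(1/8)t^2 + (1/2)t - 3/8
Adding term by term: -(1/4)t^2 + (1/2)t + 11/4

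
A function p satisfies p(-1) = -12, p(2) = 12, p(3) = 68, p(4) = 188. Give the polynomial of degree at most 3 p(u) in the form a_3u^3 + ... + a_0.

p(u) = 4u^3 - 4u^2 - 4

Newton's divided differences:
p[-1,2] = (12 - (-12)) / (2 - (-1)) = 8
p[2,3] = (68 - 12) / (3 - 2) = 56
p[3,4] = (188 - 68) / (4 - 3) = 120
p[-1,2,3] = (56 - 8) / (3 - (-1)) = 12
p[2,3,4] = (120 - 56) / (4 - 2) = 32
p[-1,2,3,4] = (32 - 12) / (4 - (-1)) = 4
p(u) = -12 + 8·(u + 1) + 12·(u + 1)(u - 2) + 4·(u + 1)(u - 2)(u - 3)
Expanding: p(u) = 4u^3 - 4u^2 - 4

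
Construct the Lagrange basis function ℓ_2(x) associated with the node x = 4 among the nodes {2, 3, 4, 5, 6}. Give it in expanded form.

ℓ_2(x) = (1/4)x^4 - 4x^3 + (91/4)x^2 - 54x + 45

ℓ_2(x) = (x - 2)(x - 3)(x - 5)(x - 6) / [(2)·(1)·(-1)·(-2)]
       = (x^4 - 16x^3 + 91x^2 - 216x + 180) / (4)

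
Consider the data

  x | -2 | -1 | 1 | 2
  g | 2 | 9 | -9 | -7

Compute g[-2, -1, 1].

g[-2,-1] = (9 - 2) / (-1 - (-2)) = 7
g[-1,1] = (-9 - 9) / (1 - (-1)) = -9
g[-2,-1,1] = (-9 - 7) / (1 - (-2)) = -16/3

-16/3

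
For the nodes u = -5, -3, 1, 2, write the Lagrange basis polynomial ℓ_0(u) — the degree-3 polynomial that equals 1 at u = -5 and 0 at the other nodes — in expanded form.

ℓ_0(u) = -(1/84)u^3 + (1/12)u - 1/14

ℓ_0(u) = (u + 3)(u - 1)(u - 2) / [(-2)·(-6)·(-7)]
       = (u^3 - 7u + 6) / (-84)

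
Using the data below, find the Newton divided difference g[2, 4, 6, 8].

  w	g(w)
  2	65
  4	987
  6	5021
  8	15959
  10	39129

79

g[2,4] = (987 - 65) / (4 - 2) = 461
g[4,6] = (5021 - 987) / (6 - 4) = 2017
g[6,8] = (15959 - 5021) / (8 - 6) = 5469
g[2,4,6] = (2017 - 461) / (6 - 2) = 389
g[4,6,8] = (5469 - 2017) / (8 - 4) = 863
g[2,4,6,8] = (863 - 389) / (8 - 2) = 79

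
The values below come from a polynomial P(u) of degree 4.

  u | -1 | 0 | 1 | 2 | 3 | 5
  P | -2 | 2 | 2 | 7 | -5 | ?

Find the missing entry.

The 5 known values determine P uniquely (degree ≤ 4).
Evaluate each Lagrange basis at u = 5:
L_0(5) = (5)·(4)·(3)·(2)/[(-1)·(-2)·(-3)·(-4)] = 5
L_1(5) = (6)·(4)·(3)·(2)/[(1)·(-1)·(-2)·(-3)] = -24
L_2(5) = (6)·(5)·(3)·(2)/[(2)·(1)·(-1)·(-2)] = 45
L_3(5) = (6)·(5)·(4)·(2)/[(3)·(2)·(1)·(-1)] = -40
L_4(5) = (6)·(5)·(4)·(3)/[(4)·(3)·(2)·(1)] = 15
Sum: (-2)·(5) + 2·(-24) + 2·(45) + 7·(-40) + (-5)·(15) = -323

-323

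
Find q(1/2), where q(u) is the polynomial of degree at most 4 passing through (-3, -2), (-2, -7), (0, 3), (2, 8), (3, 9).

2039/384

Evaluate each Lagrange basis at u = 1/2:
L_0(1/2) = (5/2)·(1/2)·(-3/2)·(-5/2)/[(-1)·(-3)·(-5)·(-6)] = 5/96
L_1(1/2) = (7/2)·(1/2)·(-3/2)·(-5/2)/[(1)·(-2)·(-4)·(-5)] = -21/128
L_2(1/2) = (7/2)·(5/2)·(-3/2)·(-5/2)/[(3)·(2)·(-2)·(-3)] = 175/192
L_3(1/2) = (7/2)·(5/2)·(1/2)·(-5/2)/[(5)·(4)·(2)·(-1)] = 35/128
L_4(1/2) = (7/2)·(5/2)·(1/2)·(-3/2)/[(6)·(5)·(3)·(1)] = -7/96
Sum: (-2)·(5/96) + (-7)·(-21/128) + 3·(175/192) + 8·(35/128) + 9·(-7/96) = 2039/384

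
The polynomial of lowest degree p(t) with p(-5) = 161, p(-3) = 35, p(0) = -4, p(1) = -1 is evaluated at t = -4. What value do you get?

L_0(-4) = (-1)·(-4)·(-5)/[(-2)·(-5)·(-6)] = 1/3
L_1(-4) = (1)·(-4)·(-5)/[(2)·(-3)·(-4)] = 5/6
L_2(-4) = (1)·(-1)·(-5)/[(5)·(3)·(-1)] = -1/3
L_3(-4) = (1)·(-1)·(-4)/[(6)·(4)·(1)] = 1/6
Sum: 161·(1/3) + 35·(5/6) + (-4)·(-1/3) + (-1)·(1/6) = 84

84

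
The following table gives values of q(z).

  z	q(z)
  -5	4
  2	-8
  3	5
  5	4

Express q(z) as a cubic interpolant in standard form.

q(z) = -(71/112)z^3 + (103/56)z^2 + (1775/112)z - 2351/56

Build the Lagrange basis polynomials:
L_0(z) = (z - 2)(z - 3)(z - 5) / [-560] = -(1/560)z^3 + (1/56)z^2 - (31/560)z + 3/56
L_1(z) = (z + 5)(z - 3)(z - 5) / [21] = (1/21)z^3 - (1/7)z^2 - (25/21)z + 25/7
L_2(z) = (z + 5)(z - 2)(z - 5) / [-16] = -(1/16)z^3 + (1/8)z^2 + (25/16)z - 25/8
L_3(z) = (z + 5)(z - 2)(z - 3) / [60] = (1/60)z^3 - (19/60)z + 1/2
q(z) = 4·L_0 + (-8)·L_1 + 5·L_2 + 4·L_3
  4·L_0(z) = -(1/140)z^3 + (1/14)z^2 - (31/140)z + 3/14
  (-8)·L_1(z) = -(8/21)z^3 + (8/7)z^2 + (200/21)z - 200/7
  5·L_2(z) = -(5/16)z^3 + (5/8)z^2 + (125/16)z - 125/8
  4·L_3(z) = (1/15)z^3 - (19/15)z + 2
Adding term by term: -(71/112)z^3 + (103/56)z^2 + (1775/112)z - 2351/56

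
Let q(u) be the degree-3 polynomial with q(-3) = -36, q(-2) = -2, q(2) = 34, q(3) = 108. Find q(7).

1204

Using Newton's divided-difference form:
q[-3,-2] = (-2 - (-36)) / (-2 - (-3)) = 34
q[-2,2] = (34 - (-2)) / (2 - (-2)) = 9
q[2,3] = (108 - 34) / (3 - 2) = 74
q[-3,-2,2] = (9 - 34) / (2 - (-3)) = -5
q[-2,2,3] = (74 - 9) / (3 - (-2)) = 13
q[-3,-2,2,3] = (13 - (-5)) / (3 - (-3)) = 3
q(7) = -36 + 34·(10) + (-5)·(10)·(9) + 3·(10)·(9)·(5) = 1204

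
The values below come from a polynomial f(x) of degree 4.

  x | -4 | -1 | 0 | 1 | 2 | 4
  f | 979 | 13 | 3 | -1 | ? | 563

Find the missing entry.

19

The 5 known values determine f uniquely (degree ≤ 4).
L_0(2) = (3)·(2)·(1)·(-2)/[(-3)·(-4)·(-5)·(-8)] = -1/40
L_1(2) = (6)·(2)·(1)·(-2)/[(3)·(-1)·(-2)·(-5)] = 4/5
L_2(2) = (6)·(3)·(1)·(-2)/[(4)·(1)·(-1)·(-4)] = -9/4
L_3(2) = (6)·(3)·(2)·(-2)/[(5)·(2)·(1)·(-3)] = 12/5
L_4(2) = (6)·(3)·(2)·(1)/[(8)·(5)·(4)·(3)] = 3/40
Sum: 979·(-1/40) + 13·(4/5) + 3·(-9/4) + (-1)·(12/5) + 563·(3/40) = 19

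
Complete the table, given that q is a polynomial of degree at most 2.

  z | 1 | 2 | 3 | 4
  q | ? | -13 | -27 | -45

-3

The 3 known values determine q uniquely (degree ≤ 2).
Evaluate each Lagrange basis at z = 1:
L_0(1) = (-2)·(-3)/[(-1)·(-2)] = 3
L_1(1) = (-1)·(-3)/[(1)·(-1)] = -3
L_2(1) = (-1)·(-2)/[(2)·(1)] = 1
Sum: (-13)·(3) + (-27)·(-3) + (-45)·(1) = -3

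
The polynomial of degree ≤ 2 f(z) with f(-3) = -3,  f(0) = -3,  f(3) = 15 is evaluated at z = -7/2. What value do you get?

-5/4

Evaluate each Lagrange basis at z = -7/2:
L_0(-7/2) = (-7/2)·(-13/2)/[(-3)·(-6)] = 91/72
L_1(-7/2) = (-1/2)·(-13/2)/[(3)·(-3)] = -13/36
L_2(-7/2) = (-1/2)·(-7/2)/[(6)·(3)] = 7/72
Sum: (-3)·(91/72) + (-3)·(-13/36) + 15·(7/72) = -5/4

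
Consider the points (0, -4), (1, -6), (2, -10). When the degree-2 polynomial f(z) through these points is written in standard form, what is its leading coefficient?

-1

The leading coefficient equals the top divided difference f[0,1,2].
f[0,1] = (-6 - (-4)) / (1 - 0) = -2
f[1,2] = (-10 - (-6)) / (2 - 1) = -4
f[0,1,2] = (-4 - (-2)) / (2 - 0) = -1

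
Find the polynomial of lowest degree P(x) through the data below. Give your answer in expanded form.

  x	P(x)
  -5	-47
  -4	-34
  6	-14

Build the Lagrange basis polynomials:
L_0(x) = (x + 4)(x - 6) / [11] = (1/11)x^2 - (2/11)x - 24/11
L_1(x) = (x + 5)(x - 6) / [-10] = -(1/10)x^2 + (1/10)x + 3
L_2(x) = (x + 5)(x + 4) / [110] = (1/110)x^2 + (9/110)x + 2/11
P(x) = (-47)·L_0 + (-34)·L_1 + (-14)·L_2
  (-47)·L_0(x) = -(47/11)x^2 + (94/11)x + 1128/11
  (-34)·L_1(x) = (17/5)x^2 - (17/5)x - 102
  (-14)·L_2(x) = -(7/55)x^2 - (63/55)x - 28/11
Adding term by term: -x^2 + 4x - 2

P(x) = -x^2 + 4x - 2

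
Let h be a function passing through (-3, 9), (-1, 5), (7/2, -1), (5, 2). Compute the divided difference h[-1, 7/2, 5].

h[-1,7/2] = (-1 - 5) / (7/2 - (-1)) = -4/3
h[7/2,5] = (2 - (-1)) / (5 - 7/2) = 2
h[-1,7/2,5] = (2 - (-4/3)) / (5 - (-1)) = 5/9

5/9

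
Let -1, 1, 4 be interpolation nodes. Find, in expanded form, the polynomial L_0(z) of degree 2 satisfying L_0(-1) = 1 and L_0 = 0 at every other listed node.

L_0(z) = (1/10)z^2 - (1/2)z + 2/5

L_0(z) = (z - 1)(z - 4) / [(-2)·(-5)]
       = (z^2 - 5z + 4) / (10)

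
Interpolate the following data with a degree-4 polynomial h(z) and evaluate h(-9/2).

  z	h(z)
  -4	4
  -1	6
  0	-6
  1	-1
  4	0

-867/20

Evaluate each Lagrange basis at z = -9/2:
L_0(-9/2) = (-7/2)·(-9/2)·(-11/2)·(-17/2)/[(-3)·(-4)·(-5)·(-8)] = 3927/2560
L_1(-9/2) = (-1/2)·(-9/2)·(-11/2)·(-17/2)/[(3)·(-1)·(-2)·(-5)] = -561/160
L_2(-9/2) = (-1/2)·(-7/2)·(-11/2)·(-17/2)/[(4)·(1)·(-1)·(-4)] = 1309/256
L_3(-9/2) = (-1/2)·(-7/2)·(-9/2)·(-17/2)/[(5)·(2)·(1)·(-3)] = -357/160
L_4(-9/2) = (-1/2)·(-7/2)·(-9/2)·(-11/2)/[(8)·(5)·(4)·(3)] = 231/2560
Sum: 4·(3927/2560) + 6·(-561/160) + (-6)·(1309/256) + (-1)·(-357/160) + 0 = -867/20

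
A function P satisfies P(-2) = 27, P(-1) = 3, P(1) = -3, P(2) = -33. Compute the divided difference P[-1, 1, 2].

-9

P[-1,1] = (-3 - 3) / (1 - (-1)) = -3
P[1,2] = (-33 - (-3)) / (2 - 1) = -30
P[-1,1,2] = (-30 - (-3)) / (2 - (-1)) = -9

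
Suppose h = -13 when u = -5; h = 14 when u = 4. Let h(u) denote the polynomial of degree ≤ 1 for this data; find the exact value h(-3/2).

L_0(-3/2) = (-11/2)/[(-9)] = 11/18
L_1(-3/2) = (7/2)/[(9)] = 7/18
Sum: (-13)·(11/18) + 14·(7/18) = -5/2

-5/2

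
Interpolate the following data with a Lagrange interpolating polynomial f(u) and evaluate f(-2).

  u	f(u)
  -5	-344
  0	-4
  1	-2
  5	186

-38

Evaluate each Lagrange basis at u = -2:
L_0(-2) = (-2)·(-3)·(-7)/[(-5)·(-6)·(-10)] = 7/50
L_1(-2) = (3)·(-3)·(-7)/[(5)·(-1)·(-5)] = 63/25
L_2(-2) = (3)·(-2)·(-7)/[(6)·(1)·(-4)] = -7/4
L_3(-2) = (3)·(-2)·(-3)/[(10)·(5)·(4)] = 9/100
Sum: (-344)·(7/50) + (-4)·(63/25) + (-2)·(-7/4) + 186·(9/100) = -38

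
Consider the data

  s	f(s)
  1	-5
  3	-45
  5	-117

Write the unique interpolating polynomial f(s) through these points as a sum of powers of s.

L_0(s) = (s - 3)(s - 5) / [8] = (1/8)s^2 - s + 15/8
L_1(s) = (s - 1)(s - 5) / [-4] = -(1/4)s^2 + (3/2)s - 5/4
L_2(s) = (s - 1)(s - 3) / [8] = (1/8)s^2 - (1/2)s + 3/8
f(s) = (-5)·L_0 + (-45)·L_1 + (-117)·L_2
  (-5)·L_0(s) = -(5/8)s^2 + 5s - 75/8
  (-45)·L_1(s) = (45/4)s^2 - (135/2)s + 225/4
  (-117)·L_2(s) = -(117/8)s^2 + (117/2)s - 351/8
Adding term by term: -4s^2 - 4s + 3

f(s) = -4s^2 - 4s + 3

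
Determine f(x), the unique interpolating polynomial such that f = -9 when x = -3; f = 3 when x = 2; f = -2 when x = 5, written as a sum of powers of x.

f(x) = -(61/120)x^2 + (227/120)x + 5/4

L_0(x) = (x - 2)(x - 5) / [40] = (1/40)x^2 - (7/40)x + 1/4
L_1(x) = (x + 3)(x - 5) / [-15] = -(1/15)x^2 + (2/15)x + 1
L_2(x) = (x + 3)(x - 2) / [24] = (1/24)x^2 + (1/24)x - 1/4
f(x) = (-9)·L_0 + 3·L_1 + (-2)·L_2
  (-9)·L_0(x) = -(9/40)x^2 + (63/40)x - 9/4
  3·L_1(x) = -(1/5)x^2 + (2/5)x + 3
  (-2)·L_2(x) = -(1/12)x^2 - (1/12)x + 1/2
Adding term by term: -(61/120)x^2 + (227/120)x + 5/4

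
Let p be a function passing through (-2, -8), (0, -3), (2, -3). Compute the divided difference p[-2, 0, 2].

-5/8

p[-2,0] = (-3 - (-8)) / (0 - (-2)) = 5/2
p[0,2] = (-3 - (-3)) / (2 - 0) = 0
p[-2,0,2] = (0 - 5/2) / (2 - (-2)) = -5/8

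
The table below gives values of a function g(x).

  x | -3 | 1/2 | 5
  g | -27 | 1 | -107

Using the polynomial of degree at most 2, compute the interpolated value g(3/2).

L_0(3/2) = (1)·(-7/2)/[(-7/2)·(-8)] = -1/8
L_1(3/2) = (9/2)·(-7/2)/[(7/2)·(-9/2)] = 1
L_2(3/2) = (9/2)·(1)/[(8)·(9/2)] = 1/8
Sum: (-27)·(-1/8) + 1·(1) + (-107)·(1/8) = -9

-9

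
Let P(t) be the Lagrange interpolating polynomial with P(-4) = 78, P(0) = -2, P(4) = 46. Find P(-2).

Evaluate each Lagrange basis at t = -2:
L_0(-2) = (-2)·(-6)/[(-4)·(-8)] = 3/8
L_1(-2) = (2)·(-6)/[(4)·(-4)] = 3/4
L_2(-2) = (2)·(-2)/[(8)·(4)] = -1/8
Sum: 78·(3/8) + (-2)·(3/4) + 46·(-1/8) = 22

22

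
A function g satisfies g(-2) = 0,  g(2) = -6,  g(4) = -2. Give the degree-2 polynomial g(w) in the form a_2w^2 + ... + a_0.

g(w) = (7/12)w^2 - (3/2)w - 16/3

Build the Lagrange basis polynomials:
L_0(w) = (w - 2)(w - 4) / [24] = (1/24)w^2 - (1/4)w + 1/3
L_1(w) = (w + 2)(w - 4) / [-8] = -(1/8)w^2 + (1/4)w + 1
L_2(w) = (w + 2)(w - 2) / [12] = (1/12)w^2 - 1/3
g(w) = 0·L_0 + (-6)·L_1 + (-2)·L_2
  0·L_0(w) = 0
  (-6)·L_1(w) = (3/4)w^2 - (3/2)w - 6
  (-2)·L_2(w) = -(1/6)w^2 + 2/3
Adding term by term: (7/12)w^2 - (3/2)w - 16/3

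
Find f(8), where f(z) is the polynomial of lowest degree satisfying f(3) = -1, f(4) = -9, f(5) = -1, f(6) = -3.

Evaluate each Lagrange basis at z = 8:
L_0(8) = (4)·(3)·(2)/[(-1)·(-2)·(-3)] = -4
L_1(8) = (5)·(3)·(2)/[(1)·(-1)·(-2)] = 15
L_2(8) = (5)·(4)·(2)/[(2)·(1)·(-1)] = -20
L_3(8) = (5)·(4)·(3)/[(3)·(2)·(1)] = 10
Sum: (-1)·(-4) + (-9)·(15) + (-1)·(-20) + (-3)·(10) = -141

-141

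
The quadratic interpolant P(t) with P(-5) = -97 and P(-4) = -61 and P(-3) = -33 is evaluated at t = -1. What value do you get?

Using Newton's divided-difference form:
P[-5,-4] = (-61 - (-97)) / (-4 - (-5)) = 36
P[-4,-3] = (-33 - (-61)) / (-3 - (-4)) = 28
P[-5,-4,-3] = (28 - 36) / (-3 - (-5)) = -4
P(-1) = -97 + 36·(4) + (-4)·(4)·(3) = -1

-1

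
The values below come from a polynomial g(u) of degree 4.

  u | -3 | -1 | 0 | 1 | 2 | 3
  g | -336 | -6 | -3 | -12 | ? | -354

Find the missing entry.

-81

The 5 known values determine g uniquely (degree ≤ 4).
Evaluate each Lagrange basis at u = 2:
L_0(2) = (3)·(2)·(1)·(-1)/[(-2)·(-3)·(-4)·(-6)] = -1/24
L_1(2) = (5)·(2)·(1)·(-1)/[(2)·(-1)·(-2)·(-4)] = 5/8
L_2(2) = (5)·(3)·(1)·(-1)/[(3)·(1)·(-1)·(-3)] = -5/3
L_3(2) = (5)·(3)·(2)·(-1)/[(4)·(2)·(1)·(-2)] = 15/8
L_4(2) = (5)·(3)·(2)·(1)/[(6)·(4)·(3)·(2)] = 5/24
Sum: (-336)·(-1/24) + (-6)·(5/8) + (-3)·(-5/3) + (-12)·(15/8) + (-354)·(5/24) = -81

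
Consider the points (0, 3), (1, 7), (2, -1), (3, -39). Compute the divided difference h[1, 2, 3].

h[1,2] = (-1 - 7) / (2 - 1) = -8
h[2,3] = (-39 - (-1)) / (3 - 2) = -38
h[1,2,3] = (-38 - (-8)) / (3 - 1) = -15

-15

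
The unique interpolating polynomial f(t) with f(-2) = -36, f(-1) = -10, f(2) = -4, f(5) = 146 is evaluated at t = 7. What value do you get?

486

Evaluate each Lagrange basis at t = 7:
L_0(7) = (8)·(5)·(2)/[(-1)·(-4)·(-7)] = -20/7
L_1(7) = (9)·(5)·(2)/[(1)·(-3)·(-6)] = 5
L_2(7) = (9)·(8)·(2)/[(4)·(3)·(-3)] = -4
L_3(7) = (9)·(8)·(5)/[(7)·(6)·(3)] = 20/7
Sum: (-36)·(-20/7) + (-10)·(5) + (-4)·(-4) + 146·(20/7) = 486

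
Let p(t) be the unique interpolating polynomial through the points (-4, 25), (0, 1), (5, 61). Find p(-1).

1

Using Newton's divided-difference form:
p[-4,0] = (1 - 25) / (0 - (-4)) = -6
p[0,5] = (61 - 1) / (5 - 0) = 12
p[-4,0,5] = (12 - (-6)) / (5 - (-4)) = 2
p(-1) = 25 + (-6)·(3) + 2·(3)·(-1) = 1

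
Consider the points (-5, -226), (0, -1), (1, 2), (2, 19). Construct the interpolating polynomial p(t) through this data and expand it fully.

L_0(t) = t(t - 1)(t - 2) / [-210] = -(1/210)t^3 + (1/70)t^2 - (1/105)t
L_1(t) = (t + 5)(t - 1)(t - 2) / [10] = (1/10)t^3 + (1/5)t^2 - (13/10)t + 1
L_2(t) = (t + 5)t(t - 2) / [-6] = -(1/6)t^3 - (1/2)t^2 + (5/3)t
L_3(t) = (t + 5)t(t - 1) / [14] = (1/14)t^3 + (2/7)t^2 - (5/14)t
p(t) = (-226)·L_0 + (-1)·L_1 + 2·L_2 + 19·L_3
  (-226)·L_0(t) = (113/105)t^3 - (113/35)t^2 + (226/105)t
  (-1)·L_1(t) = -(1/10)t^3 - (1/5)t^2 + (13/10)t - 1
  2·L_2(t) = -(1/3)t^3 - t^2 + (10/3)t
  19·L_3(t) = (19/14)t^3 + (38/7)t^2 - (95/14)t
Adding term by term: 2t^3 + t^2 - 1

p(t) = 2t^3 + t^2 - 1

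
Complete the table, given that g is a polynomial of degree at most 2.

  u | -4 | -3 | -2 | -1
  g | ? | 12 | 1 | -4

The 3 known values determine g uniquely (degree ≤ 2).
L_0(-4) = (-2)·(-3)/[(-1)·(-2)] = 3
L_1(-4) = (-1)·(-3)/[(1)·(-1)] = -3
L_2(-4) = (-1)·(-2)/[(2)·(1)] = 1
Sum: 12·(3) + 1·(-3) + (-4)·(1) = 29

29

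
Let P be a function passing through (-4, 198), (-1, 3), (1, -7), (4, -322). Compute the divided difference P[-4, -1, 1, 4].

-4

P[-4,-1] = (3 - 198) / (-1 - (-4)) = -65
P[-1,1] = (-7 - 3) / (1 - (-1)) = -5
P[1,4] = (-322 - (-7)) / (4 - 1) = -105
P[-4,-1,1] = (-5 - (-65)) / (1 - (-4)) = 12
P[-1,1,4] = (-105 - (-5)) / (4 - (-1)) = -20
P[-4,-1,1,4] = (-20 - 12) / (4 - (-4)) = -4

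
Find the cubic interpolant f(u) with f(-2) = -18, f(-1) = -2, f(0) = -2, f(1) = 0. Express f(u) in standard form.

f(u) = 3u^3 + u^2 - 2u - 2

Build the Lagrange basis polynomials:
L_0(u) = (u + 1)u(u - 1) / [-6] = -(1/6)u^3 + (1/6)u
L_1(u) = (u + 2)u(u - 1) / [2] = (1/2)u^3 + (1/2)u^2 - u
L_2(u) = (u + 2)(u + 1)(u - 1) / [-2] = -(1/2)u^3 - u^2 + (1/2)u + 1
L_3(u) = (u + 2)(u + 1)u / [6] = (1/6)u^3 + (1/2)u^2 + (1/3)u
f(u) = (-18)·L_0 + (-2)·L_1 + (-2)·L_2 + 0·L_3
  (-18)·L_0(u) = 3u^3 - 3u
  (-2)·L_1(u) = -u^3 - u^2 + 2u
  (-2)·L_2(u) = u^3 + 2u^2 - u - 2
  0·L_3(u) = 0
Adding term by term: 3u^3 + u^2 - 2u - 2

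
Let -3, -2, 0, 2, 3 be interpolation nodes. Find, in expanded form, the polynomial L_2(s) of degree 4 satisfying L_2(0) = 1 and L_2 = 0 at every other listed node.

L_2(s) = (s + 3)(s + 2)(s - 2)(s - 3) / [(3)·(2)·(-2)·(-3)]
       = (s^4 - 13s^2 + 36) / (36)

L_2(s) = (1/36)s^4 - (13/36)s^2 + 1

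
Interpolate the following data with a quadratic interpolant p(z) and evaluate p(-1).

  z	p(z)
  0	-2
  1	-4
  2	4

Evaluate each Lagrange basis at z = -1:
L_0(-1) = (-2)·(-3)/[(-1)·(-2)] = 3
L_1(-1) = (-1)·(-3)/[(1)·(-1)] = -3
L_2(-1) = (-1)·(-2)/[(2)·(1)] = 1
Sum: (-2)·(3) + (-4)·(-3) + 4·(1) = 10

10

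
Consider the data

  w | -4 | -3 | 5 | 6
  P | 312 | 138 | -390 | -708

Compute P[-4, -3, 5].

P[-4,-3] = (138 - 312) / (-3 - (-4)) = -174
P[-3,5] = (-390 - 138) / (5 - (-3)) = -66
P[-4,-3,5] = (-66 - (-174)) / (5 - (-4)) = 12

12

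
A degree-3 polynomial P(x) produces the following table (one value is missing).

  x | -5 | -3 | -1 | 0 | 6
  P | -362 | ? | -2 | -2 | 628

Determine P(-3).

-74

The 4 known values determine P uniquely (degree ≤ 3).
L_0(-3) = (-2)·(-3)·(-9)/[(-4)·(-5)·(-11)] = 27/110
L_1(-3) = (2)·(-3)·(-9)/[(4)·(-1)·(-7)] = 27/14
L_2(-3) = (2)·(-2)·(-9)/[(5)·(1)·(-6)] = -6/5
L_3(-3) = (2)·(-2)·(-3)/[(11)·(7)·(6)] = 2/77
Sum: (-362)·(27/110) + (-2)·(27/14) + (-2)·(-6/5) + 628·(2/77) = -74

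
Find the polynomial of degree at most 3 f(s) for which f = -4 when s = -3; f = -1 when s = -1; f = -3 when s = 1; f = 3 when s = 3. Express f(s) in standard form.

L_0(s) = (s + 1)(s - 1)(s - 3) / [-48] = -(1/48)s^3 + (1/16)s^2 + (1/48)s - 1/16
L_1(s) = (s + 3)(s - 1)(s - 3) / [16] = (1/16)s^3 - (1/16)s^2 - (9/16)s + 9/16
L_2(s) = (s + 3)(s + 1)(s - 3) / [-16] = -(1/16)s^3 - (1/16)s^2 + (9/16)s + 9/16
L_3(s) = (s + 3)(s + 1)(s - 1) / [48] = (1/48)s^3 + (1/16)s^2 - (1/48)s - 1/16
f(s) = (-4)·L_0 + (-1)·L_1 + (-3)·L_2 + 3·L_3
  (-4)·L_0(s) = (1/12)s^3 - (1/4)s^2 - (1/12)s + 1/4
  (-1)·L_1(s) = -(1/16)s^3 + (1/16)s^2 + (9/16)s - 9/16
  (-3)·L_2(s) = (3/16)s^3 + (3/16)s^2 - (27/16)s - 27/16
  3·L_3(s) = (1/16)s^3 + (3/16)s^2 - (1/16)s - 3/16
Adding term by term: (13/48)s^3 + (3/16)s^2 - (61/48)s - 35/16

f(s) = (13/48)s^3 + (3/16)s^2 - (61/48)s - 35/16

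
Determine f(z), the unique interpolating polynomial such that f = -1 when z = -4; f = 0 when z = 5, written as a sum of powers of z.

f(z) = (1/9)z - 5/9

L_0(z) = (z - 5) / [-9] = -(1/9)z + 5/9
L_1(z) = (z + 4) / [9] = (1/9)z + 4/9
f(z) = (-1)·L_0 + 0·L_1
  (-1)·L_0(z) = (1/9)z - 5/9
  0·L_1(z) = 0
Adding term by term: (1/9)z - 5/9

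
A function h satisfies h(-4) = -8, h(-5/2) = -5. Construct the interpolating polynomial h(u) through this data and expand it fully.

Build the Lagrange basis polynomials:
L_0(u) = (u + 5/2) / [-3/2] = -(2/3)u - 5/3
L_1(u) = (u + 4) / [3/2] = (2/3)u + 8/3
h(u) = (-8)·L_0 + (-5)·L_1
  (-8)·L_0(u) = (16/3)u + 40/3
  (-5)·L_1(u) = -(10/3)u - 40/3
Adding term by term: 2u

h(u) = 2u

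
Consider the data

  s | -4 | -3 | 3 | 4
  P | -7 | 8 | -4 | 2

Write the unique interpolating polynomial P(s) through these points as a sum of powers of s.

P(s) = (25/56)s^3 - (9/14)s^2 - (337/56)s + 109/14

L_0(s) = (s + 3)(s - 3)(s - 4) / [-56] = -(1/56)s^3 + (1/14)s^2 + (9/56)s - 9/14
L_1(s) = (s + 4)(s - 3)(s - 4) / [42] = (1/42)s^3 - (1/14)s^2 - (8/21)s + 8/7
L_2(s) = (s + 4)(s + 3)(s - 4) / [-42] = -(1/42)s^3 - (1/14)s^2 + (8/21)s + 8/7
L_3(s) = (s + 4)(s + 3)(s - 3) / [56] = (1/56)s^3 + (1/14)s^2 - (9/56)s - 9/14
P(s) = (-7)·L_0 + 8·L_1 + (-4)·L_2 + 2·L_3
  (-7)·L_0(s) = (1/8)s^3 - (1/2)s^2 - (9/8)s + 9/2
  8·L_1(s) = (4/21)s^3 - (4/7)s^2 - (64/21)s + 64/7
  (-4)·L_2(s) = (2/21)s^3 + (2/7)s^2 - (32/21)s - 32/7
  2·L_3(s) = (1/28)s^3 + (1/7)s^2 - (9/28)s - 9/7
Adding term by term: (25/56)s^3 - (9/14)s^2 - (337/56)s + 109/14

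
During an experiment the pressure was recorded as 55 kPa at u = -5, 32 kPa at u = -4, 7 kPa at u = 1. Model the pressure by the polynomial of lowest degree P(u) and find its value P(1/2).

11/4

Evaluate each Lagrange basis at u = 1/2:
L_0(1/2) = (9/2)·(-1/2)/[(-1)·(-6)] = -3/8
L_1(1/2) = (11/2)·(-1/2)/[(1)·(-5)] = 11/20
L_2(1/2) = (11/2)·(9/2)/[(6)·(5)] = 33/40
Sum: 55·(-3/8) + 32·(11/20) + 7·(33/40) = 11/4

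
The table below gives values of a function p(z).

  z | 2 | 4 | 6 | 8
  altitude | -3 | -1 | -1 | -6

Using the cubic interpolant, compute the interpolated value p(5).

Evaluate each Lagrange basis at z = 5:
L_0(5) = (1)·(-1)·(-3)/[(-2)·(-4)·(-6)] = -1/16
L_1(5) = (3)·(-1)·(-3)/[(2)·(-2)·(-4)] = 9/16
L_2(5) = (3)·(1)·(-3)/[(4)·(2)·(-2)] = 9/16
L_3(5) = (3)·(1)·(-1)/[(6)·(4)·(2)] = -1/16
Sum: (-3)·(-1/16) + (-1)·(9/16) + (-1)·(9/16) + (-6)·(-1/16) = -9/16

-9/16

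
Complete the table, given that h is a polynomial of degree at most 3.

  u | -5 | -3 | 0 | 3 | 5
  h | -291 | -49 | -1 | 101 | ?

439

The 4 known values determine h uniquely (degree ≤ 3).
L_0(5) = (8)·(5)·(2)/[(-2)·(-5)·(-8)] = -1
L_1(5) = (10)·(5)·(2)/[(2)·(-3)·(-6)] = 25/9
L_2(5) = (10)·(8)·(2)/[(5)·(3)·(-3)] = -32/9
L_3(5) = (10)·(8)·(5)/[(8)·(6)·(3)] = 25/9
Sum: (-291)·(-1) + (-49)·(25/9) + (-1)·(-32/9) + 101·(25/9) = 439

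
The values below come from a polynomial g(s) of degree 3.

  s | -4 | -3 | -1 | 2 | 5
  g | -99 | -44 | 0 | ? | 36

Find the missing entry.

-9

The 4 known values determine g uniquely (degree ≤ 3).
L_0(2) = (5)·(3)·(-3)/[(-1)·(-3)·(-9)] = 5/3
L_1(2) = (6)·(3)·(-3)/[(1)·(-2)·(-8)] = -27/8
L_2(2) = (6)·(5)·(-3)/[(3)·(2)·(-6)] = 5/2
L_3(2) = (6)·(5)·(3)/[(9)·(8)·(6)] = 5/24
Sum: (-99)·(5/3) + (-44)·(-27/8) + 0 + 36·(5/24) = -9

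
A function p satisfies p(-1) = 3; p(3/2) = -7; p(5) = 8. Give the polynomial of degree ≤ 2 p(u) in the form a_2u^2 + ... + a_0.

Newton's divided differences:
p[-1,3/2] = (-7 - 3) / (3/2 - (-1)) = -4
p[3/2,5] = (8 - (-7)) / (5 - 3/2) = 30/7
p[-1,3/2,5] = (30/7 - (-4)) / (5 - (-1)) = 29/21
p(u) = 3 + (-4)·(u + 1) + (29/21)·(u + 1)(u - 3/2)
Expanding: p(u) = (29/21)u^2 - (197/42)u - 43/14

p(u) = (29/21)u^2 - (197/42)u - 43/14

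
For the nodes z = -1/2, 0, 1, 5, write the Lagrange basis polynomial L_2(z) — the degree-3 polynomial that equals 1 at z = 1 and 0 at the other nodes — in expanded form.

L_2(z) = -(1/6)z^3 + (3/4)z^2 + (5/12)z

L_2(z) = (z + 1/2)z(z - 5) / [(3/2)·(1)·(-4)]
       = (z^3 - (9/2)z^2 - (5/2)z) / (-6)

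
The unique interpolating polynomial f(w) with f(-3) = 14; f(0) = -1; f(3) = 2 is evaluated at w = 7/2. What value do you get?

Evaluate each Lagrange basis at w = 7/2:
L_0(7/2) = (7/2)·(1/2)/[(-3)·(-6)] = 7/72
L_1(7/2) = (13/2)·(1/2)/[(3)·(-3)] = -13/36
L_2(7/2) = (13/2)·(7/2)/[(6)·(3)] = 91/72
Sum: 14·(7/72) + (-1)·(-13/36) + 2·(91/72) = 17/4

17/4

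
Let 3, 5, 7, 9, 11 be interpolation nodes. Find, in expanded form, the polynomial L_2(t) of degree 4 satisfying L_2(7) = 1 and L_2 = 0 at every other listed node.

L_2(t) = (1/64)t^4 - (7/16)t^3 + (137/32)t^2 - (273/16)t + 1485/64

L_2(t) = (t - 3)(t - 5)(t - 9)(t - 11) / [(4)·(2)·(-2)·(-4)]
       = (t^4 - 28t^3 + 274t^2 - 1092t + 1485) / (64)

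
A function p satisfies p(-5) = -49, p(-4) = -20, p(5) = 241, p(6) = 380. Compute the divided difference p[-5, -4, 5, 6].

p[-5,-4] = (-20 - (-49)) / (-4 - (-5)) = 29
p[-4,5] = (241 - (-20)) / (5 - (-4)) = 29
p[5,6] = (380 - 241) / (6 - 5) = 139
p[-5,-4,5] = (29 - 29) / (5 - (-5)) = 0
p[-4,5,6] = (139 - 29) / (6 - (-4)) = 11
p[-5,-4,5,6] = (11 - 0) / (6 - (-5)) = 1

1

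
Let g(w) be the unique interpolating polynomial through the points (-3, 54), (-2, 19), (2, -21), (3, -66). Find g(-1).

Evaluate each Lagrange basis at w = -1:
L_0(-1) = (1)·(-3)·(-4)/[(-1)·(-5)·(-6)] = -2/5
L_1(-1) = (2)·(-3)·(-4)/[(1)·(-4)·(-5)] = 6/5
L_2(-1) = (2)·(1)·(-4)/[(5)·(4)·(-1)] = 2/5
L_3(-1) = (2)·(1)·(-3)/[(6)·(5)·(1)] = -1/5
Sum: 54·(-2/5) + 19·(6/5) + (-21)·(2/5) + (-66)·(-1/5) = 6

6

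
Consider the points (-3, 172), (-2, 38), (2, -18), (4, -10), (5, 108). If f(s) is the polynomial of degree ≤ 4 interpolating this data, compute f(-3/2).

181/16

Using Newton's divided-difference form:
f[-3,-2] = (38 - 172) / (-2 - (-3)) = -134
f[-2,2] = (-18 - 38) / (2 - (-2)) = -14
f[2,4] = (-10 - (-18)) / (4 - 2) = 4
f[4,5] = (108 - (-10)) / (5 - 4) = 118
f[-3,-2,2] = (-14 - (-134)) / (2 - (-3)) = 24
f[-2,2,4] = (4 - (-14)) / (4 - (-2)) = 3
f[2,4,5] = (118 - 4) / (5 - 2) = 38
f[-3,-2,2,4] = (3 - 24) / (4 - (-3)) = -3
f[-2,2,4,5] = (38 - 3) / (5 - (-2)) = 5
f[-3,-2,2,4,5] = (5 - (-3)) / (5 - (-3)) = 1
f(-3/2) = 172 + (-134)·(3/2) + 24·(3/2)·(1/2) + (-3)·(3/2)·(1/2)·(-7/2) + 1·(3/2)·(1/2)·(-7/2)·(-11/2) = 181/16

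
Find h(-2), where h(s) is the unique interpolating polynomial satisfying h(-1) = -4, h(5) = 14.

Evaluate each Lagrange basis at s = -2:
L_0(-2) = (-7)/[(-6)] = 7/6
L_1(-2) = (-1)/[(6)] = -1/6
Sum: (-4)·(7/6) + 14·(-1/6) = -7

-7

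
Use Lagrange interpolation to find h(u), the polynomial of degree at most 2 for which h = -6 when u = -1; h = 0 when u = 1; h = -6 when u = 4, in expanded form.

L_0(u) = (u - 1)(u - 4) / [10] = (1/10)u^2 - (1/2)u + 2/5
L_1(u) = (u + 1)(u - 4) / [-6] = -(1/6)u^2 + (1/2)u + 2/3
L_2(u) = (u + 1)(u - 1) / [15] = (1/15)u^2 - 1/15
h(u) = (-6)·L_0 + 0·L_1 + (-6)·L_2
  (-6)·L_0(u) = -(3/5)u^2 + 3u - 12/5
  0·L_1(u) = 0
  (-6)·L_2(u) = -(2/5)u^2 + 2/5
Adding term by term: -u^2 + 3u - 2

h(u) = -u^2 + 3u - 2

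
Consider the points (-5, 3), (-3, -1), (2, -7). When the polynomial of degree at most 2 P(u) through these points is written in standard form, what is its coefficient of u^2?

The leading coefficient equals the top divided difference P[-5,-3,2].
P[-5,-3] = (-1 - 3) / (-3 - (-5)) = -2
P[-3,2] = (-7 - (-1)) / (2 - (-3)) = -6/5
P[-5,-3,2] = (-6/5 - (-2)) / (2 - (-5)) = 4/35

4/35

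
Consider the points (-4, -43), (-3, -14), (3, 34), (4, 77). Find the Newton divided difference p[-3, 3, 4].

5

p[-3,3] = (34 - (-14)) / (3 - (-3)) = 8
p[3,4] = (77 - 34) / (4 - 3) = 43
p[-3,3,4] = (43 - 8) / (4 - (-3)) = 5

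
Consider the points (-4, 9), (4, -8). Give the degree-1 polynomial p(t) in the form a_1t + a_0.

Build the Lagrange basis polynomials:
L_0(t) = (t - 4) / [-8] = -(1/8)t + 1/2
L_1(t) = (t + 4) / [8] = (1/8)t + 1/2
p(t) = 9·L_0 + (-8)·L_1
  9·L_0(t) = -(9/8)t + 9/2
  (-8)·L_1(t) = -t - 4
Adding term by term: -(17/8)t + 1/2

p(t) = -(17/8)t + 1/2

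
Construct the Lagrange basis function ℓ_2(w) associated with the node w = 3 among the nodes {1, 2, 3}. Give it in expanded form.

ℓ_2(w) = (1/2)w^2 - (3/2)w + 1

ℓ_2(w) = (w - 1)(w - 2) / [(2)·(1)]
       = (w^2 - 3w + 2) / (2)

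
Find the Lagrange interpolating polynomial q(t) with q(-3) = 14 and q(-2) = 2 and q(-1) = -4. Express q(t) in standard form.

Build the Lagrange basis polynomials:
L_0(t) = (t + 2)(t + 1) / [2] = (1/2)t^2 + (3/2)t + 1
L_1(t) = (t + 3)(t + 1) / [-1] = -t^2 - 4t - 3
L_2(t) = (t + 3)(t + 2) / [2] = (1/2)t^2 + (5/2)t + 3
q(t) = 14·L_0 + 2·L_1 + (-4)·L_2
  14·L_0(t) = 7t^2 + 21t + 14
  2·L_1(t) = -2t^2 - 8t - 6
  (-4)·L_2(t) = -2t^2 - 10t - 12
Adding term by term: 3t^2 + 3t - 4

q(t) = 3t^2 + 3t - 4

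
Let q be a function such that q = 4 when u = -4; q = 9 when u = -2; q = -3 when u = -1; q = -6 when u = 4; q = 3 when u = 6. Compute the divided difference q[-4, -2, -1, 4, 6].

-83/840

q[-4,-2] = (9 - 4) / (-2 - (-4)) = 5/2
q[-2,-1] = (-3 - 9) / (-1 - (-2)) = -12
q[-1,4] = (-6 - (-3)) / (4 - (-1)) = -3/5
q[4,6] = (3 - (-6)) / (6 - 4) = 9/2
q[-4,-2,-1] = (-12 - 5/2) / (-1 - (-4)) = -29/6
q[-2,-1,4] = (-3/5 - (-12)) / (4 - (-2)) = 19/10
q[-1,4,6] = (9/2 - (-3/5)) / (6 - (-1)) = 51/70
q[-4,-2,-1,4] = (19/10 - (-29/6)) / (4 - (-4)) = 101/120
q[-2,-1,4,6] = (51/70 - 19/10) / (6 - (-2)) = -41/280
q[-4,-2,-1,4,6] = (-41/280 - 101/120) / (6 - (-4)) = -83/840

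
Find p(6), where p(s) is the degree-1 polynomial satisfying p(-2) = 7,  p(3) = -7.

L_0(6) = (3)/[(-5)] = -3/5
L_1(6) = (8)/[(5)] = 8/5
Sum: 7·(-3/5) + (-7)·(8/5) = -77/5

-77/5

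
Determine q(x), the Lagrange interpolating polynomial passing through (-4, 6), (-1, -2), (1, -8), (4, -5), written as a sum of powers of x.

q(x) = (13/120)x^3 + (11/30)x^2 - (373/120)x - 161/30

Build the Lagrange basis polynomials:
L_0(x) = (x + 1)(x - 1)(x - 4) / [-120] = -(1/120)x^3 + (1/30)x^2 + (1/120)x - 1/30
L_1(x) = (x + 4)(x - 1)(x - 4) / [30] = (1/30)x^3 - (1/30)x^2 - (8/15)x + 8/15
L_2(x) = (x + 4)(x + 1)(x - 4) / [-30] = -(1/30)x^3 - (1/30)x^2 + (8/15)x + 8/15
L_3(x) = (x + 4)(x + 1)(x - 1) / [120] = (1/120)x^3 + (1/30)x^2 - (1/120)x - 1/30
q(x) = 6·L_0 + (-2)·L_1 + (-8)·L_2 + (-5)·L_3
  6·L_0(x) = -(1/20)x^3 + (1/5)x^2 + (1/20)x - 1/5
  (-2)·L_1(x) = -(1/15)x^3 + (1/15)x^2 + (16/15)x - 16/15
  (-8)·L_2(x) = (4/15)x^3 + (4/15)x^2 - (64/15)x - 64/15
  (-5)·L_3(x) = -(1/24)x^3 - (1/6)x^2 + (1/24)x + 1/6
Adding term by term: (13/120)x^3 + (11/30)x^2 - (373/120)x - 161/30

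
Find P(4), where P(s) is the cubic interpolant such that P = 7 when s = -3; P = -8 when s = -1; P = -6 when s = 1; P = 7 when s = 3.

63/4

Evaluate each Lagrange basis at s = 4:
L_0(4) = (5)·(3)·(1)/[(-2)·(-4)·(-6)] = -5/16
L_1(4) = (7)·(3)·(1)/[(2)·(-2)·(-4)] = 21/16
L_2(4) = (7)·(5)·(1)/[(4)·(2)·(-2)] = -35/16
L_3(4) = (7)·(5)·(3)/[(6)·(4)·(2)] = 35/16
Sum: 7·(-5/16) + (-8)·(21/16) + (-6)·(-35/16) + 7·(35/16) = 63/4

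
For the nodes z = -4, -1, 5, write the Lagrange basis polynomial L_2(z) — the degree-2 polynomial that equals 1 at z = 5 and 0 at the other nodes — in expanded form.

L_2(z) = (1/54)z^2 + (5/54)z + 2/27

L_2(z) = (z + 4)(z + 1) / [(9)·(6)]
       = (z^2 + 5z + 4) / (54)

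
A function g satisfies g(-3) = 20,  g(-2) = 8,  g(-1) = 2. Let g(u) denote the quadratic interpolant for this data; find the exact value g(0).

2

Evaluate each Lagrange basis at u = 0:
L_0(0) = (2)·(1)/[(-1)·(-2)] = 1
L_1(0) = (3)·(1)/[(1)·(-1)] = -3
L_2(0) = (3)·(2)/[(2)·(1)] = 3
Sum: 20·(1) + 8·(-3) + 2·(3) = 2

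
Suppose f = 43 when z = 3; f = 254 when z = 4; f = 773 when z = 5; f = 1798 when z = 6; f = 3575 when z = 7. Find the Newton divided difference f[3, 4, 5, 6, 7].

f[3,4] = (254 - 43) / (4 - 3) = 211
f[4,5] = (773 - 254) / (5 - 4) = 519
f[5,6] = (1798 - 773) / (6 - 5) = 1025
f[6,7] = (3575 - 1798) / (7 - 6) = 1777
f[3,4,5] = (519 - 211) / (5 - 3) = 154
f[4,5,6] = (1025 - 519) / (6 - 4) = 253
f[5,6,7] = (1777 - 1025) / (7 - 5) = 376
f[3,4,5,6] = (253 - 154) / (6 - 3) = 33
f[4,5,6,7] = (376 - 253) / (7 - 4) = 41
f[3,4,5,6,7] = (41 - 33) / (7 - 3) = 2

2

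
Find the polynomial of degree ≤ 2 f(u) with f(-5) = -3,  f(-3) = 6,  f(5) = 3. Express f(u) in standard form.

f(u) = -(39/80)u^2 + (3/5)u + 195/16

L_0(u) = (u + 3)(u - 5) / [20] = (1/20)u^2 - (1/10)u - 3/4
L_1(u) = (u + 5)(u - 5) / [-16] = -(1/16)u^2 + 25/16
L_2(u) = (u + 5)(u + 3) / [80] = (1/80)u^2 + (1/10)u + 3/16
f(u) = (-3)·L_0 + 6·L_1 + 3·L_2
  (-3)·L_0(u) = -(3/20)u^2 + (3/10)u + 9/4
  6·L_1(u) = -(3/8)u^2 + 75/8
  3·L_2(u) = (3/80)u^2 + (3/10)u + 9/16
Adding term by term: -(39/80)u^2 + (3/5)u + 195/16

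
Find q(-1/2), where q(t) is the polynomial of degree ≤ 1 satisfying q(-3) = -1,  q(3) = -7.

L_0(-1/2) = (-7/2)/[(-6)] = 7/12
L_1(-1/2) = (5/2)/[(6)] = 5/12
Sum: (-1)·(7/12) + (-7)·(5/12) = -7/2

-7/2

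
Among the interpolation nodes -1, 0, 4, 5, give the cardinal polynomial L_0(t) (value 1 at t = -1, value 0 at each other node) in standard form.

L_0(t) = -(1/30)t^3 + (3/10)t^2 - (2/3)t

L_0(t) = t(t - 4)(t - 5) / [(-1)·(-5)·(-6)]
       = (t^3 - 9t^2 + 20t) / (-30)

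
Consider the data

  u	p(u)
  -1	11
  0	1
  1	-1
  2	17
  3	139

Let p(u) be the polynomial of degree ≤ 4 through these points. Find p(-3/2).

L_0(-3/2) = (-3/2)·(-5/2)·(-7/2)·(-9/2)/[(-1)·(-2)·(-3)·(-4)] = 315/128
L_1(-3/2) = (-1/2)·(-5/2)·(-7/2)·(-9/2)/[(1)·(-1)·(-2)·(-3)] = -105/32
L_2(-3/2) = (-1/2)·(-3/2)·(-7/2)·(-9/2)/[(2)·(1)·(-1)·(-2)] = 189/64
L_3(-3/2) = (-1/2)·(-3/2)·(-5/2)·(-9/2)/[(3)·(2)·(1)·(-1)] = -45/32
L_4(-3/2) = (-1/2)·(-3/2)·(-5/2)·(-7/2)/[(4)·(3)·(2)·(1)] = 35/128
Sum: 11·(315/128) + 1·(-105/32) + (-1)·(189/64) + 17·(-45/32) + 139·(35/128) = 559/16

559/16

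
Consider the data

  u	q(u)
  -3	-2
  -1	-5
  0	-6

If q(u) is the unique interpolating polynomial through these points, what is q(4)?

L_0(4) = (5)·(4)/[(-2)·(-3)] = 10/3
L_1(4) = (7)·(4)/[(2)·(-1)] = -14
L_2(4) = (7)·(5)/[(3)·(1)] = 35/3
Sum: (-2)·(10/3) + (-5)·(-14) + (-6)·(35/3) = -20/3

-20/3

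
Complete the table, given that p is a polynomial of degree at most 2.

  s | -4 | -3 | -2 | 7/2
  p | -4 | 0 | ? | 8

212/65

The 3 known values determine p uniquely (degree ≤ 2).
Evaluate each Lagrange basis at s = -2:
L_0(-2) = (1)·(-11/2)/[(-1)·(-15/2)] = -11/15
L_1(-2) = (2)·(-11/2)/[(1)·(-13/2)] = 22/13
L_2(-2) = (2)·(1)/[(15/2)·(13/2)] = 8/195
Sum: (-4)·(-11/15) + 0 + 8·(8/195) = 212/65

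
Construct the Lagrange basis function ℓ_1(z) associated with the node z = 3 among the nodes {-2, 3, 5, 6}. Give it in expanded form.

ℓ_1(z) = (z + 2)(z - 5)(z - 6) / [(5)·(-2)·(-3)]
       = (z^3 - 9z^2 + 8z + 60) / (30)

ℓ_1(z) = (1/30)z^3 - (3/10)z^2 + (4/15)z + 2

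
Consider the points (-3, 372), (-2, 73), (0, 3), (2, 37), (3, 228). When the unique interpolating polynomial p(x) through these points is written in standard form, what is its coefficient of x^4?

Build the Lagrange basis polynomials:
L_0(x) = (x + 2)x(x - 2)(x - 3) / [90] = (1/90)x^4 - (1/30)x^3 - (2/45)x^2 + (2/15)x
L_1(x) = (x + 3)x(x - 2)(x - 3) / [-40] = -(1/40)x^4 + (1/20)x^3 + (9/40)x^2 - (9/20)x
L_2(x) = (x + 3)(x + 2)(x - 2)(x - 3) / [36] = (1/36)x^4 - (13/36)x^2 + 1
L_3(x) = (x + 3)(x + 2)x(x - 3) / [-40] = -(1/40)x^4 - (1/20)x^3 + (9/40)x^2 + (9/20)x
L_4(x) = (x + 3)(x + 2)x(x - 2) / [90] = (1/90)x^4 + (1/30)x^3 - (2/45)x^2 - (2/15)x
p(x) = 372·L_0 + 73·L_1 + 3·L_2 + 37·L_3 + 228·L_4
Only the coefficient of x^4 is needed; take it from each L_i and combine:
372·(1/90) + 73·(-1/40) + 3·(1/36) + 37·(-1/40) + 228·(1/90) = 4

4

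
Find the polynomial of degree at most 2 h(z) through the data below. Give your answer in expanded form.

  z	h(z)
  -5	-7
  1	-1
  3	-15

h(z) = -z^2 - 3z + 3

Newton's divided differences:
h[-5,1] = (-1 - (-7)) / (1 - (-5)) = 1
h[1,3] = (-15 - (-1)) / (3 - 1) = -7
h[-5,1,3] = (-7 - 1) / (3 - (-5)) = -1
h(z) = -7 + 1·(z + 5) + (-1)·(z + 5)(z - 1)
Expanding: h(z) = -z^2 - 3z + 3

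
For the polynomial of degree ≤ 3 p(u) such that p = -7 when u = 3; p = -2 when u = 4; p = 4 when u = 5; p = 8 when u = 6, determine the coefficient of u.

-22

L_0(u) = (u - 4)(u - 5)(u - 6) / [-6] = -(1/6)u^3 + (5/2)u^2 - (37/3)u + 20
L_1(u) = (u - 3)(u - 5)(u - 6) / [2] = (1/2)u^3 - 7u^2 + (63/2)u - 45
L_2(u) = (u - 3)(u - 4)(u - 6) / [-2] = -(1/2)u^3 + (13/2)u^2 - 27u + 36
L_3(u) = (u - 3)(u - 4)(u - 5) / [6] = (1/6)u^3 - 2u^2 + (47/6)u - 10
p(u) = (-7)·L_0 + (-2)·L_1 + 4·L_2 + 8·L_3
Only the coefficient of u is needed; take it from each L_i and combine:
(-7)·(-37/3) + (-2)·(63/2) + 4·(-27) + 8·(47/6) = -22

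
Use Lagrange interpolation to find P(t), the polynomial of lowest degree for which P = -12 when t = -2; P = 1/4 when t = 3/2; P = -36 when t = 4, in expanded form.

L_0(t) = (t - 3/2)(t - 4) / [21] = (1/21)t^2 - (11/42)t + 2/7
L_1(t) = (t + 2)(t - 4) / [-35/4] = -(4/35)t^2 + (8/35)t + 32/35
L_2(t) = (t + 2)(t - 3/2) / [15] = (1/15)t^2 + (1/30)t - 1/5
P(t) = (-12)·L_0 + (1/4)·L_1 + (-36)·L_2
  (-12)·L_0(t) = -(4/7)t^2 + (22/7)t - 24/7
  (1/4)·L_1(t) = -(1/35)t^2 + (2/35)t + 8/35
  (-36)·L_2(t) = -(12/5)t^2 - (6/5)t + 36/5
Adding term by term: -3t^2 + 2t + 4

P(t) = -3t^2 + 2t + 4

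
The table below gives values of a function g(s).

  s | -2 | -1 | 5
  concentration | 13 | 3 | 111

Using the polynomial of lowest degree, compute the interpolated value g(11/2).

Evaluate each Lagrange basis at s = 11/2:
L_0(11/2) = (13/2)·(1/2)/[(-1)·(-7)] = 13/28
L_1(11/2) = (15/2)·(1/2)/[(1)·(-6)] = -5/8
L_2(11/2) = (15/2)·(13/2)/[(7)·(6)] = 65/56
Sum: 13·(13/28) + 3·(-5/8) + 111·(65/56) = 133

133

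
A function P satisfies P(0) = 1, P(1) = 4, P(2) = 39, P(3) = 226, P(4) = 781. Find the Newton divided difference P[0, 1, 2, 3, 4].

4

P[0,1] = (4 - 1) / (1 - 0) = 3
P[1,2] = (39 - 4) / (2 - 1) = 35
P[2,3] = (226 - 39) / (3 - 2) = 187
P[3,4] = (781 - 226) / (4 - 3) = 555
P[0,1,2] = (35 - 3) / (2 - 0) = 16
P[1,2,3] = (187 - 35) / (3 - 1) = 76
P[2,3,4] = (555 - 187) / (4 - 2) = 184
P[0,1,2,3] = (76 - 16) / (3 - 0) = 20
P[1,2,3,4] = (184 - 76) / (4 - 1) = 36
P[0,1,2,3,4] = (36 - 20) / (4 - 0) = 4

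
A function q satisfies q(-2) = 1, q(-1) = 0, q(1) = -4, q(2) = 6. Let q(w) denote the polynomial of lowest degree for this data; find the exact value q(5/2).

539/32

L_0(5/2) = (7/2)·(3/2)·(1/2)/[(-1)·(-3)·(-4)] = -7/32
L_1(5/2) = (9/2)·(3/2)·(1/2)/[(1)·(-2)·(-3)] = 9/16
L_2(5/2) = (9/2)·(7/2)·(1/2)/[(3)·(2)·(-1)] = -21/16
L_3(5/2) = (9/2)·(7/2)·(3/2)/[(4)·(3)·(1)] = 63/32
Sum: 1·(-7/32) + 0 + (-4)·(-21/16) + 6·(63/32) = 539/32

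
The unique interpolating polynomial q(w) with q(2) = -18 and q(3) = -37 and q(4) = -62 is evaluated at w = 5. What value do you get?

-93

Evaluate each Lagrange basis at w = 5:
L_0(5) = (2)·(1)/[(-1)·(-2)] = 1
L_1(5) = (3)·(1)/[(1)·(-1)] = -3
L_2(5) = (3)·(2)/[(2)·(1)] = 3
Sum: (-18)·(1) + (-37)·(-3) + (-62)·(3) = -93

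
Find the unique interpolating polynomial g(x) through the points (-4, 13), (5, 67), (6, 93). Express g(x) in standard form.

Build the Lagrange basis polynomials:
L_0(x) = (x - 5)(x - 6) / [90] = (1/90)x^2 - (11/90)x + 1/3
L_1(x) = (x + 4)(x - 6) / [-9] = -(1/9)x^2 + (2/9)x + 8/3
L_2(x) = (x + 4)(x - 5) / [10] = (1/10)x^2 - (1/10)x - 2
g(x) = 13·L_0 + 67·L_1 + 93·L_2
  13·L_0(x) = (13/90)x^2 - (143/90)x + 13/3
  67·L_1(x) = -(67/9)x^2 + (134/9)x + 536/3
  93·L_2(x) = (93/10)x^2 - (93/10)x - 186
Adding term by term: 2x^2 + 4x - 3

g(x) = 2x^2 + 4x - 3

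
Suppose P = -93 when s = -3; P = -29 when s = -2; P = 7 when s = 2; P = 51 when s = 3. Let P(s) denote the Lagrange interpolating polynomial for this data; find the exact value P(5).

307

L_0(5) = (7)·(3)·(2)/[(-1)·(-5)·(-6)] = -7/5
L_1(5) = (8)·(3)·(2)/[(1)·(-4)·(-5)] = 12/5
L_2(5) = (8)·(7)·(2)/[(5)·(4)·(-1)] = -28/5
L_3(5) = (8)·(7)·(3)/[(6)·(5)·(1)] = 28/5
Sum: (-93)·(-7/5) + (-29)·(12/5) + 7·(-28/5) + 51·(28/5) = 307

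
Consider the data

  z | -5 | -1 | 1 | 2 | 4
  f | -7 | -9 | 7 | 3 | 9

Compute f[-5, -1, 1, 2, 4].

857/3780

f[-5,-1] = (-9 - (-7)) / (-1 - (-5)) = -1/2
f[-1,1] = (7 - (-9)) / (1 - (-1)) = 8
f[1,2] = (3 - 7) / (2 - 1) = -4
f[2,4] = (9 - 3) / (4 - 2) = 3
f[-5,-1,1] = (8 - (-1/2)) / (1 - (-5)) = 17/12
f[-1,1,2] = (-4 - 8) / (2 - (-1)) = -4
f[1,2,4] = (3 - (-4)) / (4 - 1) = 7/3
f[-5,-1,1,2] = (-4 - 17/12) / (2 - (-5)) = -65/84
f[-1,1,2,4] = (7/3 - (-4)) / (4 - (-1)) = 19/15
f[-5,-1,1,2,4] = (19/15 - (-65/84)) / (4 - (-5)) = 857/3780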